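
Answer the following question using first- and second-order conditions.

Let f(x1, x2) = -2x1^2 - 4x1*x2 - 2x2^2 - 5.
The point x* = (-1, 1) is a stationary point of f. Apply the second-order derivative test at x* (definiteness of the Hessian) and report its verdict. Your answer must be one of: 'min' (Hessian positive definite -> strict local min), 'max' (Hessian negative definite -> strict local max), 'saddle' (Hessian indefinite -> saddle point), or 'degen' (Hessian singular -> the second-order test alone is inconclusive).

Compute the Hessian H = grad^2 f:
  H = [[-4, -4], [-4, -4]]
Verify stationarity: grad f(x*) = H x* + g = (0, 0).
Eigenvalues of H: -8, 0.
H has a zero eigenvalue (singular; negative semidefinite but not definite), so H is neither positive definite, negative definite, nor indefinite. The second-order test alone is inconclusive -> degen.
(Indeed, f is constant along the null direction of H through x*, so x* is not a strict local extremum.)

degen


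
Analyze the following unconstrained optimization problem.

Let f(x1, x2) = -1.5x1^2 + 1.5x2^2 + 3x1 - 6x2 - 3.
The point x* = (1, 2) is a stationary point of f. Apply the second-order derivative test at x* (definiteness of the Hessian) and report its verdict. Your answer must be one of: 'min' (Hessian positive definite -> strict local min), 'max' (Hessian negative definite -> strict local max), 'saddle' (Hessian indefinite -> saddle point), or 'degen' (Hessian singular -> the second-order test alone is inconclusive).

Compute the Hessian H = grad^2 f:
  H = [[-3, 0], [0, 3]]
Verify stationarity: grad f(x*) = H x* + g = (0, 0).
Eigenvalues of H: -3, 3.
Eigenvalues have mixed signs, so H is indefinite -> x* is a saddle point.

saddle


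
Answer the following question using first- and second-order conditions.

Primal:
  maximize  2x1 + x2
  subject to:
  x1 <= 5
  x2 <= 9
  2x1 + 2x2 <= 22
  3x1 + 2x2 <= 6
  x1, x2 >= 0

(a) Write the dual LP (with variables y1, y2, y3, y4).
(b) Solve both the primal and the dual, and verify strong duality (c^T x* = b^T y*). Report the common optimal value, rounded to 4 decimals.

The standard primal-dual pair for 'max c^T x s.t. A x <= b, x >= 0' is:
  Dual:  min b^T y  s.t.  A^T y >= c,  y >= 0.

So the dual LP is:
  minimize  5y1 + 9y2 + 22y3 + 6y4
  subject to:
    y1 + 2y3 + 3y4 >= 2
    y2 + 2y3 + 2y4 >= 1
    y1, y2, y3, y4 >= 0

Solving the primal: x* = (2, 0).
  primal value c^T x* = 4.
Solving the dual: y* = (0, 0, 0, 0.6667).
  dual value b^T y* = 4.
Strong duality: c^T x* = b^T y*. Confirmed.

4


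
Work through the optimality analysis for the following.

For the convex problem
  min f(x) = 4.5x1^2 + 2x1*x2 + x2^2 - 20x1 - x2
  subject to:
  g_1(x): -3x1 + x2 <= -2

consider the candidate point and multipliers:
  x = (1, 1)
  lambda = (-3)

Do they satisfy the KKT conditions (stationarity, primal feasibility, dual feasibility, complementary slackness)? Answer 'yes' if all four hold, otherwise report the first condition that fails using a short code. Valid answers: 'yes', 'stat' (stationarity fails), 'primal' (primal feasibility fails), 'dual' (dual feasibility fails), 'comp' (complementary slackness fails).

Gradient of f: grad f(x) = Q x + c = (-9, 3)
Constraint values g_i(x) = a_i^T x - b_i:
  g_1((1, 1)) = 0
Stationarity residual: grad f(x) + sum_i lambda_i a_i = (0, 0)
  -> stationarity OK
Primal feasibility (all g_i <= 0): OK
Dual feasibility (all lambda_i >= 0): FAILS
Complementary slackness (lambda_i * g_i(x) = 0 for all i): OK

Verdict: the first failing condition is dual_feasibility -> dual.

dual


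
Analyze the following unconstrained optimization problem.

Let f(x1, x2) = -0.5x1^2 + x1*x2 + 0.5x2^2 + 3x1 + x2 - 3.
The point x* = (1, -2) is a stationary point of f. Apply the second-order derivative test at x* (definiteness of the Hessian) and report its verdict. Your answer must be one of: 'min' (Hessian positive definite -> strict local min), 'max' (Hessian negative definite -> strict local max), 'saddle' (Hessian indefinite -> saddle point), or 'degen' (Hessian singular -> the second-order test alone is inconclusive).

Compute the Hessian H = grad^2 f:
  H = [[-1, 1], [1, 1]]
Verify stationarity: grad f(x*) = H x* + g = (0, 0).
Eigenvalues of H: -1.4142, 1.4142.
Eigenvalues have mixed signs, so H is indefinite -> x* is a saddle point.

saddle


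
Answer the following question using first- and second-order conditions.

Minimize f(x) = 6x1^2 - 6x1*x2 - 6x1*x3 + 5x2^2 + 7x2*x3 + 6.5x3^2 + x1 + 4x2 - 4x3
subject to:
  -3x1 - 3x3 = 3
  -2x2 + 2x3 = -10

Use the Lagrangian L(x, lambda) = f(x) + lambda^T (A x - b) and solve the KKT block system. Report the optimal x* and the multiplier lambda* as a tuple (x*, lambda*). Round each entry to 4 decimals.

Form the Lagrangian:
  L(x, lambda) = (1/2) x^T Q x + c^T x + lambda^T (A x - b)
Stationarity (grad_x L = 0): Q x + c + A^T lambda = 0.
Primal feasibility: A x = b.

This gives the KKT block system:
  [ Q   A^T ] [ x     ]   [-c ]
  [ A    0  ] [ lambda ] = [ b ]

Solving the linear system:
  x*      = (0.8904, 3.1096, -1.8904)
  lambda* = (1.4566, 8.2603)
  f(x*)   = 49.5616

x* = (0.8904, 3.1096, -1.8904), lambda* = (1.4566, 8.2603)


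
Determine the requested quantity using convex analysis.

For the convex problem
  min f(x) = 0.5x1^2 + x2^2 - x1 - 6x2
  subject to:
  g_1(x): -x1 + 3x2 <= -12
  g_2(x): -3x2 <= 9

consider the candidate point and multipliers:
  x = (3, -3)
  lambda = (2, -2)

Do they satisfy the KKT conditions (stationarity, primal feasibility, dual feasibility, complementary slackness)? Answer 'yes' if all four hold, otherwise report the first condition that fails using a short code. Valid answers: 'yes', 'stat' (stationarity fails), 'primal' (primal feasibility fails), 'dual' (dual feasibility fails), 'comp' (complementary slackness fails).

Gradient of f: grad f(x) = Q x + c = (2, -12)
Constraint values g_i(x) = a_i^T x - b_i:
  g_1((3, -3)) = 0
  g_2((3, -3)) = 0
Stationarity residual: grad f(x) + sum_i lambda_i a_i = (0, 0)
  -> stationarity OK
Primal feasibility (all g_i <= 0): OK
Dual feasibility (all lambda_i >= 0): FAILS
Complementary slackness (lambda_i * g_i(x) = 0 for all i): OK

Verdict: the first failing condition is dual_feasibility -> dual.

dual


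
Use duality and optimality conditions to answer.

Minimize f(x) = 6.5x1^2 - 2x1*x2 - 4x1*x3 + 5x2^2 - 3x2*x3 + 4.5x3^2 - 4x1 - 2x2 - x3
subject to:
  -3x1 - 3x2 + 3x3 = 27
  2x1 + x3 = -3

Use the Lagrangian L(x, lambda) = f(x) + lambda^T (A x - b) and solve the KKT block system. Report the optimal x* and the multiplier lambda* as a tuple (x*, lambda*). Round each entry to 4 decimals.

Form the Lagrangian:
  L(x, lambda) = (1/2) x^T Q x + c^T x + lambda^T (A x - b)
Stationarity (grad_x L = 0): Q x + c + A^T lambda = 0.
Primal feasibility: A x = b.

This gives the KKT block system:
  [ Q   A^T ] [ x     ]   [-c ]
  [ A    0  ] [ lambda ] = [ b ]

Solving the linear system:
  x*      = (-2.7099, -3.8702, 2.4198)
  lambda* = (-14.1807, -0.687)
  f(x*)   = 198.4885

x* = (-2.7099, -3.8702, 2.4198), lambda* = (-14.1807, -0.687)


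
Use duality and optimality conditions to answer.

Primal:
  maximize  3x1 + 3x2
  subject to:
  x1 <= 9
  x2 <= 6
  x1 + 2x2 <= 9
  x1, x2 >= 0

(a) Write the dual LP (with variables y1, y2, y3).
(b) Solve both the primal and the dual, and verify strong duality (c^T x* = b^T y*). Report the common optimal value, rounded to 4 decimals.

The standard primal-dual pair for 'max c^T x s.t. A x <= b, x >= 0' is:
  Dual:  min b^T y  s.t.  A^T y >= c,  y >= 0.

So the dual LP is:
  minimize  9y1 + 6y2 + 9y3
  subject to:
    y1 + y3 >= 3
    y2 + 2y3 >= 3
    y1, y2, y3 >= 0

Solving the primal: x* = (9, 0).
  primal value c^T x* = 27.
Solving the dual: y* = (1.5, 0, 1.5).
  dual value b^T y* = 27.
Strong duality: c^T x* = b^T y*. Confirmed.

27


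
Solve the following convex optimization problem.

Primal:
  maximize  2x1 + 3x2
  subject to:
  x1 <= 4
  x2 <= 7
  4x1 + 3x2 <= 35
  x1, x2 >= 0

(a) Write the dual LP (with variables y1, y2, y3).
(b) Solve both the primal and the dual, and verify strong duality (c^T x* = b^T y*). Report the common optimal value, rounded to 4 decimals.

The standard primal-dual pair for 'max c^T x s.t. A x <= b, x >= 0' is:
  Dual:  min b^T y  s.t.  A^T y >= c,  y >= 0.

So the dual LP is:
  minimize  4y1 + 7y2 + 35y3
  subject to:
    y1 + 4y3 >= 2
    y2 + 3y3 >= 3
    y1, y2, y3 >= 0

Solving the primal: x* = (3.5, 7).
  primal value c^T x* = 28.
Solving the dual: y* = (0, 1.5, 0.5).
  dual value b^T y* = 28.
Strong duality: c^T x* = b^T y*. Confirmed.

28


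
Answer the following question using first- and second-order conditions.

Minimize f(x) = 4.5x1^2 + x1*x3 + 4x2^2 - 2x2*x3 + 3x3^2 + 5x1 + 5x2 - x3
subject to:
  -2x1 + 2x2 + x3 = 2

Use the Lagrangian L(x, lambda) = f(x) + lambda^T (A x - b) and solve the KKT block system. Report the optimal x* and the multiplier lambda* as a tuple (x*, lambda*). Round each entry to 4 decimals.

Form the Lagrangian:
  L(x, lambda) = (1/2) x^T Q x + c^T x + lambda^T (A x - b)
Stationarity (grad_x L = 0): Q x + c + A^T lambda = 0.
Primal feasibility: A x = b.

This gives the KKT block system:
  [ Q   A^T ] [ x     ]   [-c ]
  [ A    0  ] [ lambda ] = [ b ]

Solving the linear system:
  x*      = (-0.9138, -0.1603, 0.4931)
  lambda* = (-1.3655)
  f(x*)   = -1.5664

x* = (-0.9138, -0.1603, 0.4931), lambda* = (-1.3655)


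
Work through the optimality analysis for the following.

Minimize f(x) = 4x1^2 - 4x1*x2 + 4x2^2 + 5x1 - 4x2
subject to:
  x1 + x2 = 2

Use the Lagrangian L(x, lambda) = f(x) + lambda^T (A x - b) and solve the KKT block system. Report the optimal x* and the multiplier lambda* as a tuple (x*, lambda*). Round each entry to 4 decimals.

Form the Lagrangian:
  L(x, lambda) = (1/2) x^T Q x + c^T x + lambda^T (A x - b)
Stationarity (grad_x L = 0): Q x + c + A^T lambda = 0.
Primal feasibility: A x = b.

This gives the KKT block system:
  [ Q   A^T ] [ x     ]   [-c ]
  [ A    0  ] [ lambda ] = [ b ]

Solving the linear system:
  x*      = (0.625, 1.375)
  lambda* = (-4.5)
  f(x*)   = 3.3125

x* = (0.625, 1.375), lambda* = (-4.5)


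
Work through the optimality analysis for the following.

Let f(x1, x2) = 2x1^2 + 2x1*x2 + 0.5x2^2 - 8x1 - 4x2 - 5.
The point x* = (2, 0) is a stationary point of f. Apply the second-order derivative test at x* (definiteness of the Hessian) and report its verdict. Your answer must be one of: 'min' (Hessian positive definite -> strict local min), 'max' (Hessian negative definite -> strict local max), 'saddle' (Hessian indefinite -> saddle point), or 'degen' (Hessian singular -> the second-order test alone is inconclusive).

Compute the Hessian H = grad^2 f:
  H = [[4, 2], [2, 1]]
Verify stationarity: grad f(x*) = H x* + g = (0, 0).
Eigenvalues of H: 0, 5.
H has a zero eigenvalue (singular; positive semidefinite but not definite), so H is neither positive definite, negative definite, nor indefinite. The second-order test alone is inconclusive -> degen.
(Indeed, f is constant along the null direction of H through x*, so x* is not a strict local extremum.)

degen


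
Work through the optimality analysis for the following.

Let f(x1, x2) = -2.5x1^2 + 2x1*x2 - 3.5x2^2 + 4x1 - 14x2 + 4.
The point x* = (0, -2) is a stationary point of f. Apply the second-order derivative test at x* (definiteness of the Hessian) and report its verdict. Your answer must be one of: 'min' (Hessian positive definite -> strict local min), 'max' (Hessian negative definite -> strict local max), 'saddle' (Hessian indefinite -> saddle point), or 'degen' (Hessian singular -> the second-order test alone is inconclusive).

Compute the Hessian H = grad^2 f:
  H = [[-5, 2], [2, -7]]
Verify stationarity: grad f(x*) = H x* + g = (0, 0).
Eigenvalues of H: -8.2361, -3.7639.
Both eigenvalues < 0, so H is negative definite -> x* is a strict local max.

max


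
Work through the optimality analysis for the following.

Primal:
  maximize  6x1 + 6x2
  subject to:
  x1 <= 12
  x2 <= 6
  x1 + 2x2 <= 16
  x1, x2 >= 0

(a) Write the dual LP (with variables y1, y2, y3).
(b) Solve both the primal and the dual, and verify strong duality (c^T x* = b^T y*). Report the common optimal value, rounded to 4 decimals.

The standard primal-dual pair for 'max c^T x s.t. A x <= b, x >= 0' is:
  Dual:  min b^T y  s.t.  A^T y >= c,  y >= 0.

So the dual LP is:
  minimize  12y1 + 6y2 + 16y3
  subject to:
    y1 + y3 >= 6
    y2 + 2y3 >= 6
    y1, y2, y3 >= 0

Solving the primal: x* = (12, 2).
  primal value c^T x* = 84.
Solving the dual: y* = (3, 0, 3).
  dual value b^T y* = 84.
Strong duality: c^T x* = b^T y*. Confirmed.

84


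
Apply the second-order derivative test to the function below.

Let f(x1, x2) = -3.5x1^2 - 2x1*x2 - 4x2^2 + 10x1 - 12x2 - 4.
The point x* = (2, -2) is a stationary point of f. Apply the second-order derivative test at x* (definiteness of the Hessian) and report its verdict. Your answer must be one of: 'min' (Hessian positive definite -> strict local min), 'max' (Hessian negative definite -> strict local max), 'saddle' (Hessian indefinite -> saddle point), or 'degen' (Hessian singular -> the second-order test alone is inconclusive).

Compute the Hessian H = grad^2 f:
  H = [[-7, -2], [-2, -8]]
Verify stationarity: grad f(x*) = H x* + g = (0, 0).
Eigenvalues of H: -9.5616, -5.4384.
Both eigenvalues < 0, so H is negative definite -> x* is a strict local max.

max


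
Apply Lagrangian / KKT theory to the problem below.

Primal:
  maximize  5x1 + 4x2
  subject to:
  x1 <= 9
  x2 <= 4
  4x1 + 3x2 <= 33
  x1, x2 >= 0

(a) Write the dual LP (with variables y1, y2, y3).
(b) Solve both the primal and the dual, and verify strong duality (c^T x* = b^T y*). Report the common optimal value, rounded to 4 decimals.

The standard primal-dual pair for 'max c^T x s.t. A x <= b, x >= 0' is:
  Dual:  min b^T y  s.t.  A^T y >= c,  y >= 0.

So the dual LP is:
  minimize  9y1 + 4y2 + 33y3
  subject to:
    y1 + 4y3 >= 5
    y2 + 3y3 >= 4
    y1, y2, y3 >= 0

Solving the primal: x* = (5.25, 4).
  primal value c^T x* = 42.25.
Solving the dual: y* = (0, 0.25, 1.25).
  dual value b^T y* = 42.25.
Strong duality: c^T x* = b^T y*. Confirmed.

42.25


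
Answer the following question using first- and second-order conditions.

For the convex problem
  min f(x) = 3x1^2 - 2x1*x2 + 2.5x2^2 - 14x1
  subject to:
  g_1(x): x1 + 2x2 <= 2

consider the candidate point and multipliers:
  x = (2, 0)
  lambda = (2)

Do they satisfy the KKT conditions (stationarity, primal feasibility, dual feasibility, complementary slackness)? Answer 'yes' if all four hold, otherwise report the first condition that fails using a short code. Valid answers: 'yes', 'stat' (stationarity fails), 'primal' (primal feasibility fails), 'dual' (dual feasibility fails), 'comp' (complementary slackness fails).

Gradient of f: grad f(x) = Q x + c = (-2, -4)
Constraint values g_i(x) = a_i^T x - b_i:
  g_1((2, 0)) = 0
Stationarity residual: grad f(x) + sum_i lambda_i a_i = (0, 0)
  -> stationarity OK
Primal feasibility (all g_i <= 0): OK
Dual feasibility (all lambda_i >= 0): OK
Complementary slackness (lambda_i * g_i(x) = 0 for all i): OK

Verdict: yes, KKT holds.

yes


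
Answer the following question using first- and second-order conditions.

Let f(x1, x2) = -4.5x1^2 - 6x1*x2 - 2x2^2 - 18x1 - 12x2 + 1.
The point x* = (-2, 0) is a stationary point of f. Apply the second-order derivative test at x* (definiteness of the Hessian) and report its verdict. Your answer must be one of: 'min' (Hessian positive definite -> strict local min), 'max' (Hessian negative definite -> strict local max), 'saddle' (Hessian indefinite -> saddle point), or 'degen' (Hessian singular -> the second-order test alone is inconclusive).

Compute the Hessian H = grad^2 f:
  H = [[-9, -6], [-6, -4]]
Verify stationarity: grad f(x*) = H x* + g = (0, 0).
Eigenvalues of H: -13, 0.
H has a zero eigenvalue (singular; negative semidefinite but not definite), so H is neither positive definite, negative definite, nor indefinite. The second-order test alone is inconclusive -> degen.
(Indeed, f is constant along the null direction of H through x*, so x* is not a strict local extremum.)

degen


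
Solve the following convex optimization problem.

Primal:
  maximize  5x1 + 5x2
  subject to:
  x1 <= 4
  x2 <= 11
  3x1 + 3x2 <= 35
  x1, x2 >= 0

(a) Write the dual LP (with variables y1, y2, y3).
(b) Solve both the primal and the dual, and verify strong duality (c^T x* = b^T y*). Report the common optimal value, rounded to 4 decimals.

The standard primal-dual pair for 'max c^T x s.t. A x <= b, x >= 0' is:
  Dual:  min b^T y  s.t.  A^T y >= c,  y >= 0.

So the dual LP is:
  minimize  4y1 + 11y2 + 35y3
  subject to:
    y1 + 3y3 >= 5
    y2 + 3y3 >= 5
    y1, y2, y3 >= 0

Solving the primal: x* = (0.6667, 11).
  primal value c^T x* = 58.3333.
Solving the dual: y* = (0, 0, 1.6667).
  dual value b^T y* = 58.3333.
Strong duality: c^T x* = b^T y*. Confirmed.

58.3333


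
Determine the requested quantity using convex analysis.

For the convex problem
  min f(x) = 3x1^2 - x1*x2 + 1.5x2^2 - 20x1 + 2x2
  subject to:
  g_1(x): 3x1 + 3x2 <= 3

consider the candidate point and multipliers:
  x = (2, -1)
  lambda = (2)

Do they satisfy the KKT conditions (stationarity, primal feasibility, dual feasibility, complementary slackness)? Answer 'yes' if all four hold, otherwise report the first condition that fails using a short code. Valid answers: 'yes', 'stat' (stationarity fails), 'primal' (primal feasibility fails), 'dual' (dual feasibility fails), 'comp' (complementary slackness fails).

Gradient of f: grad f(x) = Q x + c = (-7, -3)
Constraint values g_i(x) = a_i^T x - b_i:
  g_1((2, -1)) = 0
Stationarity residual: grad f(x) + sum_i lambda_i a_i = (-1, 3)
  -> stationarity FAILS
Primal feasibility (all g_i <= 0): OK
Dual feasibility (all lambda_i >= 0): OK
Complementary slackness (lambda_i * g_i(x) = 0 for all i): OK

Verdict: the first failing condition is stationarity -> stat.

stat


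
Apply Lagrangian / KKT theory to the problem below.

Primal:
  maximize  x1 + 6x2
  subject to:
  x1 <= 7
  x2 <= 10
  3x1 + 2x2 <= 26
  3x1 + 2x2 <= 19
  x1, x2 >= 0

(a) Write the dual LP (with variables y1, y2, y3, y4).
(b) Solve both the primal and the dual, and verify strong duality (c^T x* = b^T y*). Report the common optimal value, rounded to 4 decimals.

The standard primal-dual pair for 'max c^T x s.t. A x <= b, x >= 0' is:
  Dual:  min b^T y  s.t.  A^T y >= c,  y >= 0.

So the dual LP is:
  minimize  7y1 + 10y2 + 26y3 + 19y4
  subject to:
    y1 + 3y3 + 3y4 >= 1
    y2 + 2y3 + 2y4 >= 6
    y1, y2, y3, y4 >= 0

Solving the primal: x* = (0, 9.5).
  primal value c^T x* = 57.
Solving the dual: y* = (0, 0, 0, 3).
  dual value b^T y* = 57.
Strong duality: c^T x* = b^T y*. Confirmed.

57


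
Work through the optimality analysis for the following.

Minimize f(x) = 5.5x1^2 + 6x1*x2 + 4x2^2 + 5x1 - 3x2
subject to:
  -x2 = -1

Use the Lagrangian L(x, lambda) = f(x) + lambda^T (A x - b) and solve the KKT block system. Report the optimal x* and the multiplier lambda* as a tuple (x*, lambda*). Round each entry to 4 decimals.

Form the Lagrangian:
  L(x, lambda) = (1/2) x^T Q x + c^T x + lambda^T (A x - b)
Stationarity (grad_x L = 0): Q x + c + A^T lambda = 0.
Primal feasibility: A x = b.

This gives the KKT block system:
  [ Q   A^T ] [ x     ]   [-c ]
  [ A    0  ] [ lambda ] = [ b ]

Solving the linear system:
  x*      = (-1, 1)
  lambda* = (-1)
  f(x*)   = -4.5

x* = (-1, 1), lambda* = (-1)


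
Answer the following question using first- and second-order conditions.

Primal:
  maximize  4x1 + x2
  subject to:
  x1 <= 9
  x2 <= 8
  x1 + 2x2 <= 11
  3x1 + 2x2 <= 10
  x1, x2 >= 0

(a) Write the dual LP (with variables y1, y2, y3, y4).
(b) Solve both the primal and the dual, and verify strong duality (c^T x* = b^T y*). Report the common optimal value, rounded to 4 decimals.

The standard primal-dual pair for 'max c^T x s.t. A x <= b, x >= 0' is:
  Dual:  min b^T y  s.t.  A^T y >= c,  y >= 0.

So the dual LP is:
  minimize  9y1 + 8y2 + 11y3 + 10y4
  subject to:
    y1 + y3 + 3y4 >= 4
    y2 + 2y3 + 2y4 >= 1
    y1, y2, y3, y4 >= 0

Solving the primal: x* = (3.3333, 0).
  primal value c^T x* = 13.3333.
Solving the dual: y* = (0, 0, 0, 1.3333).
  dual value b^T y* = 13.3333.
Strong duality: c^T x* = b^T y*. Confirmed.

13.3333


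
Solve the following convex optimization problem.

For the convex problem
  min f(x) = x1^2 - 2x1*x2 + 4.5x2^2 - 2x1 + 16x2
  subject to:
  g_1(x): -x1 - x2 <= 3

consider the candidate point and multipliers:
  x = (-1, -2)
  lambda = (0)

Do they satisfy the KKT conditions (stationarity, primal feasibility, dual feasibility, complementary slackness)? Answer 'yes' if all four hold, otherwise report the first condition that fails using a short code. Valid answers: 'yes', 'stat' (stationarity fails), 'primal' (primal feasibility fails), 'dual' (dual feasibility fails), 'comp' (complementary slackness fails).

Gradient of f: grad f(x) = Q x + c = (0, 0)
Constraint values g_i(x) = a_i^T x - b_i:
  g_1((-1, -2)) = 0
Stationarity residual: grad f(x) + sum_i lambda_i a_i = (0, 0)
  -> stationarity OK
Primal feasibility (all g_i <= 0): OK
Dual feasibility (all lambda_i >= 0): OK
Complementary slackness (lambda_i * g_i(x) = 0 for all i): OK

Verdict: yes, KKT holds.

yes


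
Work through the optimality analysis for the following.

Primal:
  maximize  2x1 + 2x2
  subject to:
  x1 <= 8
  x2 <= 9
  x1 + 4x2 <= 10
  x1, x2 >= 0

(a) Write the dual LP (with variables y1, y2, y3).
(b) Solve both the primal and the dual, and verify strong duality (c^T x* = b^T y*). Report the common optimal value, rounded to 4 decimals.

The standard primal-dual pair for 'max c^T x s.t. A x <= b, x >= 0' is:
  Dual:  min b^T y  s.t.  A^T y >= c,  y >= 0.

So the dual LP is:
  minimize  8y1 + 9y2 + 10y3
  subject to:
    y1 + y3 >= 2
    y2 + 4y3 >= 2
    y1, y2, y3 >= 0

Solving the primal: x* = (8, 0.5).
  primal value c^T x* = 17.
Solving the dual: y* = (1.5, 0, 0.5).
  dual value b^T y* = 17.
Strong duality: c^T x* = b^T y*. Confirmed.

17


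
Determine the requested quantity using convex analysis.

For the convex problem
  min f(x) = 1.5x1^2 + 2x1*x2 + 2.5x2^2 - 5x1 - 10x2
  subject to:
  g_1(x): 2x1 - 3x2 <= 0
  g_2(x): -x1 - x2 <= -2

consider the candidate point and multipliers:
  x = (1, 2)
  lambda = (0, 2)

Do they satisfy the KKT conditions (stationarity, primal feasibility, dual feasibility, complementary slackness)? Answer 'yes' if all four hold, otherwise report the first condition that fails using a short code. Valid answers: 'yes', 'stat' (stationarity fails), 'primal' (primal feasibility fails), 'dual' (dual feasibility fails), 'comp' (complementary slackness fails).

Gradient of f: grad f(x) = Q x + c = (2, 2)
Constraint values g_i(x) = a_i^T x - b_i:
  g_1((1, 2)) = -4
  g_2((1, 2)) = -1
Stationarity residual: grad f(x) + sum_i lambda_i a_i = (0, 0)
  -> stationarity OK
Primal feasibility (all g_i <= 0): OK
Dual feasibility (all lambda_i >= 0): OK
Complementary slackness (lambda_i * g_i(x) = 0 for all i): FAILS

Verdict: the first failing condition is complementary_slackness -> comp.

comp


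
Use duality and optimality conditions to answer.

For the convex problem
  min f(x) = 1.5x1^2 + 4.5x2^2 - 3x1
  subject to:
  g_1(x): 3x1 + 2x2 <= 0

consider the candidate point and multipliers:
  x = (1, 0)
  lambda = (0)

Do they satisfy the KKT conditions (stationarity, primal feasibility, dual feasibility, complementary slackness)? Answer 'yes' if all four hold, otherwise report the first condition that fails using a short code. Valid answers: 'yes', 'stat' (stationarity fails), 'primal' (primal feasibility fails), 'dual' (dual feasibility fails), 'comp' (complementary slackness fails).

Gradient of f: grad f(x) = Q x + c = (0, 0)
Constraint values g_i(x) = a_i^T x - b_i:
  g_1((1, 0)) = 3
Stationarity residual: grad f(x) + sum_i lambda_i a_i = (0, 0)
  -> stationarity OK
Primal feasibility (all g_i <= 0): FAILS
Dual feasibility (all lambda_i >= 0): OK
Complementary slackness (lambda_i * g_i(x) = 0 for all i): OK

Verdict: the first failing condition is primal_feasibility -> primal.

primal


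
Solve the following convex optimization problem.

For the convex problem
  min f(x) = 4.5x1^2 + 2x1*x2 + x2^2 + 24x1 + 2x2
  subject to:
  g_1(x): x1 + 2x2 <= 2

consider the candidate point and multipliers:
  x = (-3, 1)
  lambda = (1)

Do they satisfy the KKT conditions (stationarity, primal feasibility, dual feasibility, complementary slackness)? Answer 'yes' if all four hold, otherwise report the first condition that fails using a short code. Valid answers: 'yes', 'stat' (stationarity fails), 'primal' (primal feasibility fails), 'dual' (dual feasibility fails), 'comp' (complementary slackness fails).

Gradient of f: grad f(x) = Q x + c = (-1, -2)
Constraint values g_i(x) = a_i^T x - b_i:
  g_1((-3, 1)) = -3
Stationarity residual: grad f(x) + sum_i lambda_i a_i = (0, 0)
  -> stationarity OK
Primal feasibility (all g_i <= 0): OK
Dual feasibility (all lambda_i >= 0): OK
Complementary slackness (lambda_i * g_i(x) = 0 for all i): FAILS

Verdict: the first failing condition is complementary_slackness -> comp.

comp


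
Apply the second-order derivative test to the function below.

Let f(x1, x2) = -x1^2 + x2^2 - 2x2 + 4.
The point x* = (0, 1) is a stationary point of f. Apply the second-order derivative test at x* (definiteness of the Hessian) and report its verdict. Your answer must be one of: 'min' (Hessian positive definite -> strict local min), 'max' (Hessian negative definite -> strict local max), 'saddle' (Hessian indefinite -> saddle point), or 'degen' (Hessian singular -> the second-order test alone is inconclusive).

Compute the Hessian H = grad^2 f:
  H = [[-2, 0], [0, 2]]
Verify stationarity: grad f(x*) = H x* + g = (0, 0).
Eigenvalues of H: -2, 2.
Eigenvalues have mixed signs, so H is indefinite -> x* is a saddle point.

saddle


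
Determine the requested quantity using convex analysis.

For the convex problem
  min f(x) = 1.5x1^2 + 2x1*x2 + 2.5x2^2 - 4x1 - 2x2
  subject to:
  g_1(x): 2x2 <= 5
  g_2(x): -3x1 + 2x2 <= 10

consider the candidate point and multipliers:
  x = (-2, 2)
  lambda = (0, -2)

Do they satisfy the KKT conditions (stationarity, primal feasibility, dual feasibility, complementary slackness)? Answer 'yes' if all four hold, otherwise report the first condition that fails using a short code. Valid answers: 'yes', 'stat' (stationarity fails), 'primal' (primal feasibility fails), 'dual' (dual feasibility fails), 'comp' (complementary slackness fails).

Gradient of f: grad f(x) = Q x + c = (-6, 4)
Constraint values g_i(x) = a_i^T x - b_i:
  g_1((-2, 2)) = -1
  g_2((-2, 2)) = 0
Stationarity residual: grad f(x) + sum_i lambda_i a_i = (0, 0)
  -> stationarity OK
Primal feasibility (all g_i <= 0): OK
Dual feasibility (all lambda_i >= 0): FAILS
Complementary slackness (lambda_i * g_i(x) = 0 for all i): OK

Verdict: the first failing condition is dual_feasibility -> dual.

dual


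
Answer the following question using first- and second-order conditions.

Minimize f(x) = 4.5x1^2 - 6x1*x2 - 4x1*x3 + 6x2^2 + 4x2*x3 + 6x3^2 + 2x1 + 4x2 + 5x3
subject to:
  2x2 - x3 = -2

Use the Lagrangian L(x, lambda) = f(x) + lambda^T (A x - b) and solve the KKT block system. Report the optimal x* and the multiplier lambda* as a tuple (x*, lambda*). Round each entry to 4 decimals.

Form the Lagrangian:
  L(x, lambda) = (1/2) x^T Q x + c^T x + lambda^T (A x - b)
Stationarity (grad_x L = 0): Q x + c + A^T lambda = 0.
Primal feasibility: A x = b.

This gives the KKT block system:
  [ Q   A^T ] [ x     ]   [-c ]
  [ A    0  ] [ lambda ] = [ b ]

Solving the linear system:
  x*      = (-1.0738, -1.1189, -0.2377)
  lambda* = (1.9672)
  f(x*)   = -1.9385

x* = (-1.0738, -1.1189, -0.2377), lambda* = (1.9672)


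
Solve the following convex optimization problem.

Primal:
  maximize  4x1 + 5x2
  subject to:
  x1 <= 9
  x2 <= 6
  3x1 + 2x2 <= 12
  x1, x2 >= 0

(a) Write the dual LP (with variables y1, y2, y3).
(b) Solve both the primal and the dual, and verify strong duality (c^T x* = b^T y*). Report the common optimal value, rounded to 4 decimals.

The standard primal-dual pair for 'max c^T x s.t. A x <= b, x >= 0' is:
  Dual:  min b^T y  s.t.  A^T y >= c,  y >= 0.

So the dual LP is:
  minimize  9y1 + 6y2 + 12y3
  subject to:
    y1 + 3y3 >= 4
    y2 + 2y3 >= 5
    y1, y2, y3 >= 0

Solving the primal: x* = (0, 6).
  primal value c^T x* = 30.
Solving the dual: y* = (0, 2.3333, 1.3333).
  dual value b^T y* = 30.
Strong duality: c^T x* = b^T y*. Confirmed.

30


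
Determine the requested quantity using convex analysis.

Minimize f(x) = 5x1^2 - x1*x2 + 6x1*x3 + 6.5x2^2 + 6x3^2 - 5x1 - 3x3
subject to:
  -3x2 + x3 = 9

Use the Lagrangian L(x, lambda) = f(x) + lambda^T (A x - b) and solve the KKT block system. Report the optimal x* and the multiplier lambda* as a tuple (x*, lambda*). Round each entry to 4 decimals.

Form the Lagrangian:
  L(x, lambda) = (1/2) x^T Q x + c^T x + lambda^T (A x - b)
Stationarity (grad_x L = 0): Q x + c + A^T lambda = 0.
Primal feasibility: A x = b.

This gives the KKT block system:
  [ Q   A^T ] [ x     ]   [-c ]
  [ A    0  ] [ lambda ] = [ b ]

Solving the linear system:
  x*      = (-0.6232, -2.5157, 1.4528)
  lambda* = (-10.6938)
  f(x*)   = 47.5011

x* = (-0.6232, -2.5157, 1.4528), lambda* = (-10.6938)


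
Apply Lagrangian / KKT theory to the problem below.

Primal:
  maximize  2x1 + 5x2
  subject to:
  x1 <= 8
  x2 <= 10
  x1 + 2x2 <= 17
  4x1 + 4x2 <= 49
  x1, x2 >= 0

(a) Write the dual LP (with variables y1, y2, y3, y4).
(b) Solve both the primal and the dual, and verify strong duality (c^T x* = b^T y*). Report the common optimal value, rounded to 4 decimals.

The standard primal-dual pair for 'max c^T x s.t. A x <= b, x >= 0' is:
  Dual:  min b^T y  s.t.  A^T y >= c,  y >= 0.

So the dual LP is:
  minimize  8y1 + 10y2 + 17y3 + 49y4
  subject to:
    y1 + y3 + 4y4 >= 2
    y2 + 2y3 + 4y4 >= 5
    y1, y2, y3, y4 >= 0

Solving the primal: x* = (0, 8.5).
  primal value c^T x* = 42.5.
Solving the dual: y* = (0, 0, 2.5, 0).
  dual value b^T y* = 42.5.
Strong duality: c^T x* = b^T y*. Confirmed.

42.5


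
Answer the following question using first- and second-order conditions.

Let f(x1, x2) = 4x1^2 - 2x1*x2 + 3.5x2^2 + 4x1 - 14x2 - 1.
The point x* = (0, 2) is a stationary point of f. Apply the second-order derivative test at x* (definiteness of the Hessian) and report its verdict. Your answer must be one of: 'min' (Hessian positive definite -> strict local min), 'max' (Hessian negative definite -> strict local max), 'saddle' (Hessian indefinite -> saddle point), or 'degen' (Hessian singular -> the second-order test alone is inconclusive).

Compute the Hessian H = grad^2 f:
  H = [[8, -2], [-2, 7]]
Verify stationarity: grad f(x*) = H x* + g = (0, 0).
Eigenvalues of H: 5.4384, 9.5616.
Both eigenvalues > 0, so H is positive definite -> x* is a strict local min.

min


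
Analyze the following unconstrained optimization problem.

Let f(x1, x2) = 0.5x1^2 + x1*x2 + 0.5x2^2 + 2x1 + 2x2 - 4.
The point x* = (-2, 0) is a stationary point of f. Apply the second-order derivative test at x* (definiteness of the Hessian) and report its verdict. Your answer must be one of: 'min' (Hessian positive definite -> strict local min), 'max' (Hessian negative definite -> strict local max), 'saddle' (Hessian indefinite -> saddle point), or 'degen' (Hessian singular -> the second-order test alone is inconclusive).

Compute the Hessian H = grad^2 f:
  H = [[1, 1], [1, 1]]
Verify stationarity: grad f(x*) = H x* + g = (0, 0).
Eigenvalues of H: 0, 2.
H has a zero eigenvalue (singular; positive semidefinite but not definite), so H is neither positive definite, negative definite, nor indefinite. The second-order test alone is inconclusive -> degen.
(Indeed, f is constant along the null direction of H through x*, so x* is not a strict local extremum.)

degen


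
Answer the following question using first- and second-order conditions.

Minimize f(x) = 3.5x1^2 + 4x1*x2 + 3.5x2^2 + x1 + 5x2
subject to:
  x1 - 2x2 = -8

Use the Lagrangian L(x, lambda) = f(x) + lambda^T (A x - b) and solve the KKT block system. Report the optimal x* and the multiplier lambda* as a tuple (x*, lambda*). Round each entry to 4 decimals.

Form the Lagrangian:
  L(x, lambda) = (1/2) x^T Q x + c^T x + lambda^T (A x - b)
Stationarity (grad_x L = 0): Q x + c + A^T lambda = 0.
Primal feasibility: A x = b.

This gives the KKT block system:
  [ Q   A^T ] [ x     ]   [-c ]
  [ A    0  ] [ lambda ] = [ b ]

Solving the linear system:
  x*      = (-2.6275, 2.6863)
  lambda* = (6.6471)
  f(x*)   = 31.9902

x* = (-2.6275, 2.6863), lambda* = (6.6471)


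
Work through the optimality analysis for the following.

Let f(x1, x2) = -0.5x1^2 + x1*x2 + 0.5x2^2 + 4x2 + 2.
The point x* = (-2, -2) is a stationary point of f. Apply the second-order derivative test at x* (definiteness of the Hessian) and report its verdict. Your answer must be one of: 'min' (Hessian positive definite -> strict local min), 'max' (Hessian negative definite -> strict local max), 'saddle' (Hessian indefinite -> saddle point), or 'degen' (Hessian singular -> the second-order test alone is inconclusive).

Compute the Hessian H = grad^2 f:
  H = [[-1, 1], [1, 1]]
Verify stationarity: grad f(x*) = H x* + g = (0, 0).
Eigenvalues of H: -1.4142, 1.4142.
Eigenvalues have mixed signs, so H is indefinite -> x* is a saddle point.

saddle


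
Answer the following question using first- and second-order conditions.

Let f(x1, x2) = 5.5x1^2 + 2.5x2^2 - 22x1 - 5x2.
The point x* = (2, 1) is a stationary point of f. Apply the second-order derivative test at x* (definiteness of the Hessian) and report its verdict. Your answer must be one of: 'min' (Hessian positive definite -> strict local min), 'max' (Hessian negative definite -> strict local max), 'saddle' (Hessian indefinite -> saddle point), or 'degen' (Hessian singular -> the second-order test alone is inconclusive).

Compute the Hessian H = grad^2 f:
  H = [[11, 0], [0, 5]]
Verify stationarity: grad f(x*) = H x* + g = (0, 0).
Eigenvalues of H: 5, 11.
Both eigenvalues > 0, so H is positive definite -> x* is a strict local min.

min


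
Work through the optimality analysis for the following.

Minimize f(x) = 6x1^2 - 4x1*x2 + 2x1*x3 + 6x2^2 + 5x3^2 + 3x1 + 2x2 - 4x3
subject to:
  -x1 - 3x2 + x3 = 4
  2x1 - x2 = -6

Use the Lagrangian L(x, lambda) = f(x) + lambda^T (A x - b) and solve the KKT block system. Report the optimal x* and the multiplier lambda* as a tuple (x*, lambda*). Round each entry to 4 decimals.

Form the Lagrangian:
  L(x, lambda) = (1/2) x^T Q x + c^T x + lambda^T (A x - b)
Stationarity (grad_x L = 0): Q x + c + A^T lambda = 0.
Primal feasibility: A x = b.

This gives the KKT block system:
  [ Q   A^T ] [ x     ]   [-c ]
  [ A    0  ] [ lambda ] = [ b ]

Solving the linear system:
  x*      = (-2.9947, 0.0107, 1.0374)
  lambda* = (-0.3843, 15.2598)
  f(x*)   = 39.992

x* = (-2.9947, 0.0107, 1.0374), lambda* = (-0.3843, 15.2598)


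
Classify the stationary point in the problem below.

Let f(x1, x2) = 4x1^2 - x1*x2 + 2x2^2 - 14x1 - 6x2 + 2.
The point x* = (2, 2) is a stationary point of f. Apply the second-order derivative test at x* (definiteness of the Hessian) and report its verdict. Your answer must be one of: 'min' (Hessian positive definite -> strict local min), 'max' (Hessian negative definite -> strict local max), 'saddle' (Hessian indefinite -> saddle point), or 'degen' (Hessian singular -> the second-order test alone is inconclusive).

Compute the Hessian H = grad^2 f:
  H = [[8, -1], [-1, 4]]
Verify stationarity: grad f(x*) = H x* + g = (0, 0).
Eigenvalues of H: 3.7639, 8.2361.
Both eigenvalues > 0, so H is positive definite -> x* is a strict local min.

min


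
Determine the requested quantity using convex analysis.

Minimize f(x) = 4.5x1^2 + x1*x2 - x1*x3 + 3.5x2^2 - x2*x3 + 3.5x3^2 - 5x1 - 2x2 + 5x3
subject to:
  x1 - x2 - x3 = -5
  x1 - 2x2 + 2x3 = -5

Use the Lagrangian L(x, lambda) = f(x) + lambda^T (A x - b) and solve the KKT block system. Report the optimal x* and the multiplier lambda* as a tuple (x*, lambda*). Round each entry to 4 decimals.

Form the Lagrangian:
  L(x, lambda) = (1/2) x^T Q x + c^T x + lambda^T (A x - b)
Stationarity (grad_x L = 0): Q x + c + A^T lambda = 0.
Primal feasibility: A x = b.

This gives the KKT block system:
  [ Q   A^T ] [ x     ]   [-c ]
  [ A    0  ] [ lambda ] = [ b ]

Solving the linear system:
  x*      = (-1.2321, 2.8259, 0.942)
  lambda* = (12.8036, 1.4018)
  f(x*)   = 38.1228

x* = (-1.2321, 2.8259, 0.942), lambda* = (12.8036, 1.4018)


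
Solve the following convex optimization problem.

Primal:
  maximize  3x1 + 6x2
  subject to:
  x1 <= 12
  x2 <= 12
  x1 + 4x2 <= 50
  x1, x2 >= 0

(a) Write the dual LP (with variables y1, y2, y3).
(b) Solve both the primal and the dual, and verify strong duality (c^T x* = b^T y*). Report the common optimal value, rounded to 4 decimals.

The standard primal-dual pair for 'max c^T x s.t. A x <= b, x >= 0' is:
  Dual:  min b^T y  s.t.  A^T y >= c,  y >= 0.

So the dual LP is:
  minimize  12y1 + 12y2 + 50y3
  subject to:
    y1 + y3 >= 3
    y2 + 4y3 >= 6
    y1, y2, y3 >= 0

Solving the primal: x* = (12, 9.5).
  primal value c^T x* = 93.
Solving the dual: y* = (1.5, 0, 1.5).
  dual value b^T y* = 93.
Strong duality: c^T x* = b^T y*. Confirmed.

93


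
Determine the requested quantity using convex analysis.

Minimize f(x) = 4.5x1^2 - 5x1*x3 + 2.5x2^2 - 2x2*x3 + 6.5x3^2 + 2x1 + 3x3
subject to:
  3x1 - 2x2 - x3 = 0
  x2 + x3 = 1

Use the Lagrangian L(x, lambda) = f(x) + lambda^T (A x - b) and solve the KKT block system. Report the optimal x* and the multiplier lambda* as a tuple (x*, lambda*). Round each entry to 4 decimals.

Form the Lagrangian:
  L(x, lambda) = (1/2) x^T Q x + c^T x + lambda^T (A x - b)
Stationarity (grad_x L = 0): Q x + c + A^T lambda = 0.
Primal feasibility: A x = b.

This gives the KKT block system:
  [ Q   A^T ] [ x     ]   [-c ]
  [ A    0  ] [ lambda ] = [ b ]

Solving the linear system:
  x*      = (0.5401, 0.6203, 0.3797)
  lambda* = (-1.654, -5.6498)
  f(x*)   = 3.9346

x* = (0.5401, 0.6203, 0.3797), lambda* = (-1.654, -5.6498)


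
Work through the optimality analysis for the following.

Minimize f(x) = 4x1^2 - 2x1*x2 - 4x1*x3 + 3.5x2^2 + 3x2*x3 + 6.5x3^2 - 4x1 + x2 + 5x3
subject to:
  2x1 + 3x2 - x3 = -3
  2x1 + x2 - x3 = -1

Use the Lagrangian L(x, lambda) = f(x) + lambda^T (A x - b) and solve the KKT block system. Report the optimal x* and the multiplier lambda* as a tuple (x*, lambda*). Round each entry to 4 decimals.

Form the Lagrangian:
  L(x, lambda) = (1/2) x^T Q x + c^T x + lambda^T (A x - b)
Stationarity (grad_x L = 0): Q x + c + A^T lambda = 0.
Primal feasibility: A x = b.

This gives the KKT block system:
  [ Q   A^T ] [ x     ]   [-c ]
  [ A    0  ] [ lambda ] = [ b ]

Solving the linear system:
  x*      = (-0.0455, -1, -0.0909)
  lambda* = (2.5909, -1.5909)
  f(x*)   = 2.4545

x* = (-0.0455, -1, -0.0909), lambda* = (2.5909, -1.5909)


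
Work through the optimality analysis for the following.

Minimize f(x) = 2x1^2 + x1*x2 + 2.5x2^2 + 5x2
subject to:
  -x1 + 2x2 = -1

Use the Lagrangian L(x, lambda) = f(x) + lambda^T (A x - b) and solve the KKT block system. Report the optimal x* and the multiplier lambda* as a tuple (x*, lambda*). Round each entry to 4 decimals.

Form the Lagrangian:
  L(x, lambda) = (1/2) x^T Q x + c^T x + lambda^T (A x - b)
Stationarity (grad_x L = 0): Q x + c + A^T lambda = 0.
Primal feasibility: A x = b.

This gives the KKT block system:
  [ Q   A^T ] [ x     ]   [-c ]
  [ A    0  ] [ lambda ] = [ b ]

Solving the linear system:
  x*      = (-0.12, -0.56)
  lambda* = (-1.04)
  f(x*)   = -1.92

x* = (-0.12, -0.56), lambda* = (-1.04)


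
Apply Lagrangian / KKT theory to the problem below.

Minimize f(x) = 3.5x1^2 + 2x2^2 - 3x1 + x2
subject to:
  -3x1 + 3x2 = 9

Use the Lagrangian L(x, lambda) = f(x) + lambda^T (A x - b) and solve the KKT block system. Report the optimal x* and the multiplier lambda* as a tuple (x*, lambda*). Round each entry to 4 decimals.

Form the Lagrangian:
  L(x, lambda) = (1/2) x^T Q x + c^T x + lambda^T (A x - b)
Stationarity (grad_x L = 0): Q x + c + A^T lambda = 0.
Primal feasibility: A x = b.

This gives the KKT block system:
  [ Q   A^T ] [ x     ]   [-c ]
  [ A    0  ] [ lambda ] = [ b ]

Solving the linear system:
  x*      = (-0.9091, 2.0909)
  lambda* = (-3.1212)
  f(x*)   = 16.4545

x* = (-0.9091, 2.0909), lambda* = (-3.1212)
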